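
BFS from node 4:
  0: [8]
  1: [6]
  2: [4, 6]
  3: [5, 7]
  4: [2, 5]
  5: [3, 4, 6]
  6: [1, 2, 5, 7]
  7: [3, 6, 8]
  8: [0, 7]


Visit 4, enqueue [2, 5]
Visit 2, enqueue [6]
Visit 5, enqueue [3]
Visit 6, enqueue [1, 7]
Visit 3, enqueue []
Visit 1, enqueue []
Visit 7, enqueue [8]
Visit 8, enqueue [0]
Visit 0, enqueue []

BFS order: [4, 2, 5, 6, 3, 1, 7, 8, 0]


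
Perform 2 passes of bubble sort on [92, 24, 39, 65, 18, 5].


Initial: [92, 24, 39, 65, 18, 5]
Pass 1: [24, 39, 65, 18, 5, 92] (5 swaps)
Pass 2: [24, 39, 18, 5, 65, 92] (2 swaps)

After 2 passes: [24, 39, 18, 5, 65, 92]


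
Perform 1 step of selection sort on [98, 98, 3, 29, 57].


Initial: [98, 98, 3, 29, 57]
Step 1: min=3 at 2
  Swap: [3, 98, 98, 29, 57]

After 1 step: [3, 98, 98, 29, 57]


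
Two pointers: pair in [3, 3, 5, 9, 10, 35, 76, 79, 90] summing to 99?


lo=0(3)+hi=8(90)=93
lo=1(3)+hi=8(90)=93
lo=2(5)+hi=8(90)=95
lo=3(9)+hi=8(90)=99

Yes: 9+90=99


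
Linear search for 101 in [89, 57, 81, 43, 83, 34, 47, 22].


i=0: 89!=101
i=1: 57!=101
i=2: 81!=101
i=3: 43!=101
i=4: 83!=101
i=5: 34!=101
i=6: 47!=101
i=7: 22!=101

Not found, 8 comps


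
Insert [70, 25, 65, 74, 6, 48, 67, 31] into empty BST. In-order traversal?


Insert 70: root
Insert 25: L from 70
Insert 65: L from 70 -> R from 25
Insert 74: R from 70
Insert 6: L from 70 -> L from 25
Insert 48: L from 70 -> R from 25 -> L from 65
Insert 67: L from 70 -> R from 25 -> R from 65
Insert 31: L from 70 -> R from 25 -> L from 65 -> L from 48

In-order: [6, 25, 31, 48, 65, 67, 70, 74]


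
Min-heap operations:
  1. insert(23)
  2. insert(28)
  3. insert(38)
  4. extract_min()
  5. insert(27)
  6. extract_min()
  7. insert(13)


insert(23) -> [23]
insert(28) -> [23, 28]
insert(38) -> [23, 28, 38]
extract_min()->23, [28, 38]
insert(27) -> [27, 38, 28]
extract_min()->27, [28, 38]
insert(13) -> [13, 38, 28]

Final heap: [13, 38, 28]


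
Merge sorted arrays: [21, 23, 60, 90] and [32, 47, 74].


Take 21 from A
Take 23 from A
Take 32 from B
Take 47 from B
Take 60 from A
Take 74 from B

Merged: [21, 23, 32, 47, 60, 74, 90]


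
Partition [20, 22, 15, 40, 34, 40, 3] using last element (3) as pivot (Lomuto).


Pivot: 3
Place pivot at 0: [3, 22, 15, 40, 34, 40, 20]

Partitioned: [3, 22, 15, 40, 34, 40, 20]


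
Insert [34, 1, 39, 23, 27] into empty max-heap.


Insert 34: [34]
Insert 1: [34, 1]
Insert 39: [39, 1, 34]
Insert 23: [39, 23, 34, 1]
Insert 27: [39, 27, 34, 1, 23]

Final heap: [39, 27, 34, 1, 23]


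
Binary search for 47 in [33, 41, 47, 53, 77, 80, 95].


Step 1: lo=0, hi=6, mid=3, val=53
Step 2: lo=0, hi=2, mid=1, val=41
Step 3: lo=2, hi=2, mid=2, val=47

Found at index 2


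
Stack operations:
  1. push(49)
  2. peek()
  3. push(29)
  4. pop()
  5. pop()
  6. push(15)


push(49) -> [49]
peek()->49
push(29) -> [49, 29]
pop()->29, [49]
pop()->49, []
push(15) -> [15]

Final stack: [15]


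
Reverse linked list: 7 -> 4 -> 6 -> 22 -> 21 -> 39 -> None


Step 1: curr=7, set curr.next=prev(None) | reversed so far: 7
Step 2: curr=4, set curr.next=prev(7) | reversed so far: 4 -> 7
Step 3: curr=6, set curr.next=prev(4) | reversed so far: 6 -> 4 -> 7
Step 4: curr=22, set curr.next=prev(6) | reversed so far: 22 -> 6 -> 4 -> 7
Step 5: curr=21, set curr.next=prev(22) | reversed so far: 21 -> 22 -> 6 -> 4 -> 7
Step 6: curr=39, set curr.next=prev(21) | reversed so far: 39 -> 21 -> 22 -> 6 -> 4 -> 7

39 -> 21 -> 22 -> 6 -> 4 -> 7 -> None


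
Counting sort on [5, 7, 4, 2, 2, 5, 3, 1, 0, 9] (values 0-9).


Input: [5, 7, 4, 2, 2, 5, 3, 1, 0, 9]
Counts: [1, 1, 2, 1, 1, 2, 0, 1, 0, 1]

Sorted: [0, 1, 2, 2, 3, 4, 5, 5, 7, 9]


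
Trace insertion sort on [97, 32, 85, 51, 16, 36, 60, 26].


Initial: [97, 32, 85, 51, 16, 36, 60, 26]
Insert 32: [32, 97, 85, 51, 16, 36, 60, 26]
Insert 85: [32, 85, 97, 51, 16, 36, 60, 26]
Insert 51: [32, 51, 85, 97, 16, 36, 60, 26]
Insert 16: [16, 32, 51, 85, 97, 36, 60, 26]
Insert 36: [16, 32, 36, 51, 85, 97, 60, 26]
Insert 60: [16, 32, 36, 51, 60, 85, 97, 26]
Insert 26: [16, 26, 32, 36, 51, 60, 85, 97]

Sorted: [16, 26, 32, 36, 51, 60, 85, 97]


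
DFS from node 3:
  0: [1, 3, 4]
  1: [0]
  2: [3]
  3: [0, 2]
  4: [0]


Visit 3, push [2, 0]
Visit 0, push [4, 1]
Visit 1, push []
Visit 4, push []
Visit 2, push []

DFS order: [3, 0, 1, 4, 2]


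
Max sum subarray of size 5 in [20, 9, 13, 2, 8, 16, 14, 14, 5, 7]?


[0:5]: 52
[1:6]: 48
[2:7]: 53
[3:8]: 54
[4:9]: 57
[5:10]: 56

Max: 57 at [4:9]


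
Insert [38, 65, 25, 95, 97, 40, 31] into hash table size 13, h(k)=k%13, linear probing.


Insert 38: h=12 -> slot 12
Insert 65: h=0 -> slot 0
Insert 25: h=12, 2 probes -> slot 1
Insert 95: h=4 -> slot 4
Insert 97: h=6 -> slot 6
Insert 40: h=1, 1 probes -> slot 2
Insert 31: h=5 -> slot 5

Table: [65, 25, 40, None, 95, 31, 97, None, None, None, None, None, 38]


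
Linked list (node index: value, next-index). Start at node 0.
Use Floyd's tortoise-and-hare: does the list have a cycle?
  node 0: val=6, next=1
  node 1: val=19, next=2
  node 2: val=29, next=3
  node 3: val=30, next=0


Floyd's tortoise (slow, +1) and hare (fast, +2):
  init: slow=0, fast=0
  step 1: slow=1, fast=2
  step 2: slow=2, fast=0
  step 3: slow=3, fast=2
  step 4: slow=0, fast=0
  slow == fast at node 0: cycle detected

Cycle: yes


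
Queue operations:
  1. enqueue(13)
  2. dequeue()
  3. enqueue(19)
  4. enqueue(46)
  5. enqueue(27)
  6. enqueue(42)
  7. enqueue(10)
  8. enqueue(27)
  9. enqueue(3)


enqueue(13) -> [13]
dequeue()->13, []
enqueue(19) -> [19]
enqueue(46) -> [19, 46]
enqueue(27) -> [19, 46, 27]
enqueue(42) -> [19, 46, 27, 42]
enqueue(10) -> [19, 46, 27, 42, 10]
enqueue(27) -> [19, 46, 27, 42, 10, 27]
enqueue(3) -> [19, 46, 27, 42, 10, 27, 3]

Final queue: [19, 46, 27, 42, 10, 27, 3]


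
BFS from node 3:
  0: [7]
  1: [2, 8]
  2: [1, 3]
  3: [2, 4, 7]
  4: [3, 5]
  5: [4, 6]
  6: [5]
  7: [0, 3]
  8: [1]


Visit 3, enqueue [2, 4, 7]
Visit 2, enqueue [1]
Visit 4, enqueue [5]
Visit 7, enqueue [0]
Visit 1, enqueue [8]
Visit 5, enqueue [6]
Visit 0, enqueue []
Visit 8, enqueue []
Visit 6, enqueue []

BFS order: [3, 2, 4, 7, 1, 5, 0, 8, 6]


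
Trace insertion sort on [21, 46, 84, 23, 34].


Initial: [21, 46, 84, 23, 34]
Insert 46: [21, 46, 84, 23, 34]
Insert 84: [21, 46, 84, 23, 34]
Insert 23: [21, 23, 46, 84, 34]
Insert 34: [21, 23, 34, 46, 84]

Sorted: [21, 23, 34, 46, 84]


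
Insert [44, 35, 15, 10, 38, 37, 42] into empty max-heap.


Insert 44: [44]
Insert 35: [44, 35]
Insert 15: [44, 35, 15]
Insert 10: [44, 35, 15, 10]
Insert 38: [44, 38, 15, 10, 35]
Insert 37: [44, 38, 37, 10, 35, 15]
Insert 42: [44, 38, 42, 10, 35, 15, 37]

Final heap: [44, 38, 42, 10, 35, 15, 37]


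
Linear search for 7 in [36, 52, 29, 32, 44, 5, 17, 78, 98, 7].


i=0: 36!=7
i=1: 52!=7
i=2: 29!=7
i=3: 32!=7
i=4: 44!=7
i=5: 5!=7
i=6: 17!=7
i=7: 78!=7
i=8: 98!=7
i=9: 7==7 found!

Found at 9, 10 comps


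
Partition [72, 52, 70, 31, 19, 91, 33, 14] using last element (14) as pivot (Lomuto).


Pivot: 14
Place pivot at 0: [14, 52, 70, 31, 19, 91, 33, 72]

Partitioned: [14, 52, 70, 31, 19, 91, 33, 72]


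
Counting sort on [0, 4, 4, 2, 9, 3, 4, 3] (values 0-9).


Input: [0, 4, 4, 2, 9, 3, 4, 3]
Counts: [1, 0, 1, 2, 3, 0, 0, 0, 0, 1]

Sorted: [0, 2, 3, 3, 4, 4, 4, 9]


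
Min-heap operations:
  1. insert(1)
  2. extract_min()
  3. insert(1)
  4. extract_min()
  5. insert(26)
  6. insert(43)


insert(1) -> [1]
extract_min()->1, []
insert(1) -> [1]
extract_min()->1, []
insert(26) -> [26]
insert(43) -> [26, 43]

Final heap: [26, 43]


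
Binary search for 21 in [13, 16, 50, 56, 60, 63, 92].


Step 1: lo=0, hi=6, mid=3, val=56
Step 2: lo=0, hi=2, mid=1, val=16
Step 3: lo=2, hi=2, mid=2, val=50

Not found


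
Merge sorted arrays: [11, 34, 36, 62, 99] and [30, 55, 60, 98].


Take 11 from A
Take 30 from B
Take 34 from A
Take 36 from A
Take 55 from B
Take 60 from B
Take 62 from A
Take 98 from B

Merged: [11, 30, 34, 36, 55, 60, 62, 98, 99]


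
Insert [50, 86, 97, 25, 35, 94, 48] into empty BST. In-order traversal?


Insert 50: root
Insert 86: R from 50
Insert 97: R from 50 -> R from 86
Insert 25: L from 50
Insert 35: L from 50 -> R from 25
Insert 94: R from 50 -> R from 86 -> L from 97
Insert 48: L from 50 -> R from 25 -> R from 35

In-order: [25, 35, 48, 50, 86, 94, 97]


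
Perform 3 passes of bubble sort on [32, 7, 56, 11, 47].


Initial: [32, 7, 56, 11, 47]
Pass 1: [7, 32, 11, 47, 56] (3 swaps)
Pass 2: [7, 11, 32, 47, 56] (1 swaps)
Pass 3: [7, 11, 32, 47, 56] (0 swaps)

After 3 passes: [7, 11, 32, 47, 56]


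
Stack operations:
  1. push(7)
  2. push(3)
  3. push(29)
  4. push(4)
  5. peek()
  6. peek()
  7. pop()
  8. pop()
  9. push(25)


push(7) -> [7]
push(3) -> [7, 3]
push(29) -> [7, 3, 29]
push(4) -> [7, 3, 29, 4]
peek()->4
peek()->4
pop()->4, [7, 3, 29]
pop()->29, [7, 3]
push(25) -> [7, 3, 25]

Final stack: [7, 3, 25]


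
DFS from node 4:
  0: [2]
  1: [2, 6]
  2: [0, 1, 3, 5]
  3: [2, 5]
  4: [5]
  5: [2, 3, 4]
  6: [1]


Visit 4, push [5]
Visit 5, push [3, 2]
Visit 2, push [3, 1, 0]
Visit 0, push []
Visit 1, push [6]
Visit 6, push []
Visit 3, push []

DFS order: [4, 5, 2, 0, 1, 6, 3]


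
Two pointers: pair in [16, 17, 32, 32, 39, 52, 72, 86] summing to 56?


lo=0(16)+hi=7(86)=102
lo=0(16)+hi=6(72)=88
lo=0(16)+hi=5(52)=68
lo=0(16)+hi=4(39)=55
lo=1(17)+hi=4(39)=56

Yes: 17+39=56


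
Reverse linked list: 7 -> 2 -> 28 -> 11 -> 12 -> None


Step 1: curr=7, set curr.next=prev(None) | reversed so far: 7
Step 2: curr=2, set curr.next=prev(7) | reversed so far: 2 -> 7
Step 3: curr=28, set curr.next=prev(2) | reversed so far: 28 -> 2 -> 7
Step 4: curr=11, set curr.next=prev(28) | reversed so far: 11 -> 28 -> 2 -> 7
Step 5: curr=12, set curr.next=prev(11) | reversed so far: 12 -> 11 -> 28 -> 2 -> 7

12 -> 11 -> 28 -> 2 -> 7 -> None


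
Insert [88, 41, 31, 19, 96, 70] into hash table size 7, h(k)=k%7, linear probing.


Insert 88: h=4 -> slot 4
Insert 41: h=6 -> slot 6
Insert 31: h=3 -> slot 3
Insert 19: h=5 -> slot 5
Insert 96: h=5, 2 probes -> slot 0
Insert 70: h=0, 1 probes -> slot 1

Table: [96, 70, None, 31, 88, 19, 41]


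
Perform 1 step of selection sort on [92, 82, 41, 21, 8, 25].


Initial: [92, 82, 41, 21, 8, 25]
Step 1: min=8 at 4
  Swap: [8, 82, 41, 21, 92, 25]

After 1 step: [8, 82, 41, 21, 92, 25]


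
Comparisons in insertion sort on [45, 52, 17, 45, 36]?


Algorithm: insertion sort
Input: [45, 52, 17, 45, 36]
Sorted: [17, 36, 45, 45, 52]

9


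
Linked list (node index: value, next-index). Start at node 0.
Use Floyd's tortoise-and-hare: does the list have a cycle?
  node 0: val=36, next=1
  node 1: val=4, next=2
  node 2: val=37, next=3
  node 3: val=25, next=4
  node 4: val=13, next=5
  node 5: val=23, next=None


Floyd's tortoise (slow, +1) and hare (fast, +2):
  init: slow=0, fast=0
  step 1: slow=1, fast=2
  step 2: slow=2, fast=4
  step 3: fast 4->5->None, no cycle

Cycle: no


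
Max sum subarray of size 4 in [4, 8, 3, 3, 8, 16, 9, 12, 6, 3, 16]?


[0:4]: 18
[1:5]: 22
[2:6]: 30
[3:7]: 36
[4:8]: 45
[5:9]: 43
[6:10]: 30
[7:11]: 37

Max: 45 at [4:8]


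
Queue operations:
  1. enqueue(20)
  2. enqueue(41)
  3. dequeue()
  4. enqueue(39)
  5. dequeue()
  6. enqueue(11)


enqueue(20) -> [20]
enqueue(41) -> [20, 41]
dequeue()->20, [41]
enqueue(39) -> [41, 39]
dequeue()->41, [39]
enqueue(11) -> [39, 11]

Final queue: [39, 11]


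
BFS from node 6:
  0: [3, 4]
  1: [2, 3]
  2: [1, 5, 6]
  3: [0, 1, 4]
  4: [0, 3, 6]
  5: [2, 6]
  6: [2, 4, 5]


Visit 6, enqueue [2, 4, 5]
Visit 2, enqueue [1]
Visit 4, enqueue [0, 3]
Visit 5, enqueue []
Visit 1, enqueue []
Visit 0, enqueue []
Visit 3, enqueue []

BFS order: [6, 2, 4, 5, 1, 0, 3]


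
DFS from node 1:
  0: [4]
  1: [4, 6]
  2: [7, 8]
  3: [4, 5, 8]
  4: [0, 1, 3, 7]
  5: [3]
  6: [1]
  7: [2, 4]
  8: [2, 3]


Visit 1, push [6, 4]
Visit 4, push [7, 3, 0]
Visit 0, push []
Visit 3, push [8, 5]
Visit 5, push []
Visit 8, push [2]
Visit 2, push [7]
Visit 7, push []
Visit 6, push []

DFS order: [1, 4, 0, 3, 5, 8, 2, 7, 6]


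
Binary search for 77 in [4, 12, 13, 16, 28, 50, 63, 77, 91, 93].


Step 1: lo=0, hi=9, mid=4, val=28
Step 2: lo=5, hi=9, mid=7, val=77

Found at index 7


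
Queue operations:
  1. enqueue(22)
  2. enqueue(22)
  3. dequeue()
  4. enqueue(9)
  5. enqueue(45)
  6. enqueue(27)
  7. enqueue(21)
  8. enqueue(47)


enqueue(22) -> [22]
enqueue(22) -> [22, 22]
dequeue()->22, [22]
enqueue(9) -> [22, 9]
enqueue(45) -> [22, 9, 45]
enqueue(27) -> [22, 9, 45, 27]
enqueue(21) -> [22, 9, 45, 27, 21]
enqueue(47) -> [22, 9, 45, 27, 21, 47]

Final queue: [22, 9, 45, 27, 21, 47]


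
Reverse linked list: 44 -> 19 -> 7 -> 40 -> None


Step 1: curr=44, set curr.next=prev(None) | reversed so far: 44
Step 2: curr=19, set curr.next=prev(44) | reversed so far: 19 -> 44
Step 3: curr=7, set curr.next=prev(19) | reversed so far: 7 -> 19 -> 44
Step 4: curr=40, set curr.next=prev(7) | reversed so far: 40 -> 7 -> 19 -> 44

40 -> 7 -> 19 -> 44 -> None


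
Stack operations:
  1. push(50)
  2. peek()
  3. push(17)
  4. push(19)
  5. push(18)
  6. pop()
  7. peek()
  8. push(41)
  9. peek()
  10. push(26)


push(50) -> [50]
peek()->50
push(17) -> [50, 17]
push(19) -> [50, 17, 19]
push(18) -> [50, 17, 19, 18]
pop()->18, [50, 17, 19]
peek()->19
push(41) -> [50, 17, 19, 41]
peek()->41
push(26) -> [50, 17, 19, 41, 26]

Final stack: [50, 17, 19, 41, 26]


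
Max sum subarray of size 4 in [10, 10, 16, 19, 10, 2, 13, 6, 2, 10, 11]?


[0:4]: 55
[1:5]: 55
[2:6]: 47
[3:7]: 44
[4:8]: 31
[5:9]: 23
[6:10]: 31
[7:11]: 29

Max: 55 at [0:4]


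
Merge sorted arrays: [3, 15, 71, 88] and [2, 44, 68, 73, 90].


Take 2 from B
Take 3 from A
Take 15 from A
Take 44 from B
Take 68 from B
Take 71 from A
Take 73 from B
Take 88 from A

Merged: [2, 3, 15, 44, 68, 71, 73, 88, 90]


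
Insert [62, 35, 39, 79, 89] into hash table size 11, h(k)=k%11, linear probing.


Insert 62: h=7 -> slot 7
Insert 35: h=2 -> slot 2
Insert 39: h=6 -> slot 6
Insert 79: h=2, 1 probes -> slot 3
Insert 89: h=1 -> slot 1

Table: [None, 89, 35, 79, None, None, 39, 62, None, None, None]


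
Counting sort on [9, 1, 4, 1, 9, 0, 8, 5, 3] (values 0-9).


Input: [9, 1, 4, 1, 9, 0, 8, 5, 3]
Counts: [1, 2, 0, 1, 1, 1, 0, 0, 1, 2]

Sorted: [0, 1, 1, 3, 4, 5, 8, 9, 9]


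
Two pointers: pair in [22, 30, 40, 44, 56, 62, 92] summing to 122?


lo=0(22)+hi=6(92)=114
lo=1(30)+hi=6(92)=122

Yes: 30+92=122


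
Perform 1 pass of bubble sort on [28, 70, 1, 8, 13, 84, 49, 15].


Initial: [28, 70, 1, 8, 13, 84, 49, 15]
Pass 1: [28, 1, 8, 13, 70, 49, 15, 84] (5 swaps)

After 1 pass: [28, 1, 8, 13, 70, 49, 15, 84]


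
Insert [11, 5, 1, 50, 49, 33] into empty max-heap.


Insert 11: [11]
Insert 5: [11, 5]
Insert 1: [11, 5, 1]
Insert 50: [50, 11, 1, 5]
Insert 49: [50, 49, 1, 5, 11]
Insert 33: [50, 49, 33, 5, 11, 1]

Final heap: [50, 49, 33, 5, 11, 1]


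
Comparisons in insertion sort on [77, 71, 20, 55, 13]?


Algorithm: insertion sort
Input: [77, 71, 20, 55, 13]
Sorted: [13, 20, 55, 71, 77]

10


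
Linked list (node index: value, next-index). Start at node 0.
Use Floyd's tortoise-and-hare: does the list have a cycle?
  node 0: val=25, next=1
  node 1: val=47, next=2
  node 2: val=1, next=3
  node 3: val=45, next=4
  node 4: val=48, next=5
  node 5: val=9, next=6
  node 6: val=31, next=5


Floyd's tortoise (slow, +1) and hare (fast, +2):
  init: slow=0, fast=0
  step 1: slow=1, fast=2
  step 2: slow=2, fast=4
  step 3: slow=3, fast=6
  step 4: slow=4, fast=6
  step 5: slow=5, fast=6
  step 6: slow=6, fast=6
  slow == fast at node 6: cycle detected

Cycle: yes


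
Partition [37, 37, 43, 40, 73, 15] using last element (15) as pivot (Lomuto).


Pivot: 15
Place pivot at 0: [15, 37, 43, 40, 73, 37]

Partitioned: [15, 37, 43, 40, 73, 37]


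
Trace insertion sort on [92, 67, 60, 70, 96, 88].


Initial: [92, 67, 60, 70, 96, 88]
Insert 67: [67, 92, 60, 70, 96, 88]
Insert 60: [60, 67, 92, 70, 96, 88]
Insert 70: [60, 67, 70, 92, 96, 88]
Insert 96: [60, 67, 70, 92, 96, 88]
Insert 88: [60, 67, 70, 88, 92, 96]

Sorted: [60, 67, 70, 88, 92, 96]


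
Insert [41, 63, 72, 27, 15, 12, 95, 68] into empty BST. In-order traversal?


Insert 41: root
Insert 63: R from 41
Insert 72: R from 41 -> R from 63
Insert 27: L from 41
Insert 15: L from 41 -> L from 27
Insert 12: L from 41 -> L from 27 -> L from 15
Insert 95: R from 41 -> R from 63 -> R from 72
Insert 68: R from 41 -> R from 63 -> L from 72

In-order: [12, 15, 27, 41, 63, 68, 72, 95]


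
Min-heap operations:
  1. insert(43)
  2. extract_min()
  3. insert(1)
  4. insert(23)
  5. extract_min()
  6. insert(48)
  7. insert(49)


insert(43) -> [43]
extract_min()->43, []
insert(1) -> [1]
insert(23) -> [1, 23]
extract_min()->1, [23]
insert(48) -> [23, 48]
insert(49) -> [23, 48, 49]

Final heap: [23, 48, 49]


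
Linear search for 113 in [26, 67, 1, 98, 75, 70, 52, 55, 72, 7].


i=0: 26!=113
i=1: 67!=113
i=2: 1!=113
i=3: 98!=113
i=4: 75!=113
i=5: 70!=113
i=6: 52!=113
i=7: 55!=113
i=8: 72!=113
i=9: 7!=113

Not found, 10 comps


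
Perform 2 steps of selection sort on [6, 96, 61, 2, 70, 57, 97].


Initial: [6, 96, 61, 2, 70, 57, 97]
Step 1: min=2 at 3
  Swap: [2, 96, 61, 6, 70, 57, 97]
Step 2: min=6 at 3
  Swap: [2, 6, 61, 96, 70, 57, 97]

After 2 steps: [2, 6, 61, 96, 70, 57, 97]


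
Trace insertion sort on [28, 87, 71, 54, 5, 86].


Initial: [28, 87, 71, 54, 5, 86]
Insert 87: [28, 87, 71, 54, 5, 86]
Insert 71: [28, 71, 87, 54, 5, 86]
Insert 54: [28, 54, 71, 87, 5, 86]
Insert 5: [5, 28, 54, 71, 87, 86]
Insert 86: [5, 28, 54, 71, 86, 87]

Sorted: [5, 28, 54, 71, 86, 87]


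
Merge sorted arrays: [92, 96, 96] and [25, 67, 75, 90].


Take 25 from B
Take 67 from B
Take 75 from B
Take 90 from B

Merged: [25, 67, 75, 90, 92, 96, 96]


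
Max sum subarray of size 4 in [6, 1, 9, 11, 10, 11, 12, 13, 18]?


[0:4]: 27
[1:5]: 31
[2:6]: 41
[3:7]: 44
[4:8]: 46
[5:9]: 54

Max: 54 at [5:9]


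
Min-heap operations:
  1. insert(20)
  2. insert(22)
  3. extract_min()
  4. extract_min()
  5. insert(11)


insert(20) -> [20]
insert(22) -> [20, 22]
extract_min()->20, [22]
extract_min()->22, []
insert(11) -> [11]

Final heap: [11]


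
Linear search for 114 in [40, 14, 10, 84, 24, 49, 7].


i=0: 40!=114
i=1: 14!=114
i=2: 10!=114
i=3: 84!=114
i=4: 24!=114
i=5: 49!=114
i=6: 7!=114

Not found, 7 comps


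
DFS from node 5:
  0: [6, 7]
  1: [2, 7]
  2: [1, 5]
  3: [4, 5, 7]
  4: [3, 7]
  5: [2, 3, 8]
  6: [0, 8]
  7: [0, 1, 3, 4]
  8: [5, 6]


Visit 5, push [8, 3, 2]
Visit 2, push [1]
Visit 1, push [7]
Visit 7, push [4, 3, 0]
Visit 0, push [6]
Visit 6, push [8]
Visit 8, push []
Visit 3, push [4]
Visit 4, push []

DFS order: [5, 2, 1, 7, 0, 6, 8, 3, 4]


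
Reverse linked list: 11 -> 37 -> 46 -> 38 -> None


Step 1: curr=11, set curr.next=prev(None) | reversed so far: 11
Step 2: curr=37, set curr.next=prev(11) | reversed so far: 37 -> 11
Step 3: curr=46, set curr.next=prev(37) | reversed so far: 46 -> 37 -> 11
Step 4: curr=38, set curr.next=prev(46) | reversed so far: 38 -> 46 -> 37 -> 11

38 -> 46 -> 37 -> 11 -> None


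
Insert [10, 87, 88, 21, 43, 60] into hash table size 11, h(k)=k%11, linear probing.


Insert 10: h=10 -> slot 10
Insert 87: h=10, 1 probes -> slot 0
Insert 88: h=0, 1 probes -> slot 1
Insert 21: h=10, 3 probes -> slot 2
Insert 43: h=10, 4 probes -> slot 3
Insert 60: h=5 -> slot 5

Table: [87, 88, 21, 43, None, 60, None, None, None, None, 10]


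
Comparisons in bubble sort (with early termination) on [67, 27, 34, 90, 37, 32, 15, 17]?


Algorithm: bubble sort (with early termination)
Input: [67, 27, 34, 90, 37, 32, 15, 17]
Sorted: [15, 17, 27, 32, 34, 37, 67, 90]

28


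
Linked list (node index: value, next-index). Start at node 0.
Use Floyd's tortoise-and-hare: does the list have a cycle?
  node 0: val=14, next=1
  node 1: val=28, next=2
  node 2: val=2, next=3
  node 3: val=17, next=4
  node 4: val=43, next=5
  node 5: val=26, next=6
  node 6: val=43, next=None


Floyd's tortoise (slow, +1) and hare (fast, +2):
  init: slow=0, fast=0
  step 1: slow=1, fast=2
  step 2: slow=2, fast=4
  step 3: slow=3, fast=6
  step 4: fast -> None, no cycle

Cycle: no


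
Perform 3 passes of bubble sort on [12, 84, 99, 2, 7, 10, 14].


Initial: [12, 84, 99, 2, 7, 10, 14]
Pass 1: [12, 84, 2, 7, 10, 14, 99] (4 swaps)
Pass 2: [12, 2, 7, 10, 14, 84, 99] (4 swaps)
Pass 3: [2, 7, 10, 12, 14, 84, 99] (3 swaps)

After 3 passes: [2, 7, 10, 12, 14, 84, 99]


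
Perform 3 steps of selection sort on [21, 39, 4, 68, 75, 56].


Initial: [21, 39, 4, 68, 75, 56]
Step 1: min=4 at 2
  Swap: [4, 39, 21, 68, 75, 56]
Step 2: min=21 at 2
  Swap: [4, 21, 39, 68, 75, 56]
Step 3: min=39 at 2
  Swap: [4, 21, 39, 68, 75, 56]

After 3 steps: [4, 21, 39, 68, 75, 56]


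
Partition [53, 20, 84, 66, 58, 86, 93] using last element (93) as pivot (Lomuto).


Pivot: 93
  53 <= 93: advance i (no swap)
  20 <= 93: advance i (no swap)
  84 <= 93: advance i (no swap)
  66 <= 93: advance i (no swap)
  58 <= 93: advance i (no swap)
  86 <= 93: advance i (no swap)
Place pivot at 6: [53, 20, 84, 66, 58, 86, 93]

Partitioned: [53, 20, 84, 66, 58, 86, 93]


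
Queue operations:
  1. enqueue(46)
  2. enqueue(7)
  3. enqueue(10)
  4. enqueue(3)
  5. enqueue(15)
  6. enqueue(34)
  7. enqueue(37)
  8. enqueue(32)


enqueue(46) -> [46]
enqueue(7) -> [46, 7]
enqueue(10) -> [46, 7, 10]
enqueue(3) -> [46, 7, 10, 3]
enqueue(15) -> [46, 7, 10, 3, 15]
enqueue(34) -> [46, 7, 10, 3, 15, 34]
enqueue(37) -> [46, 7, 10, 3, 15, 34, 37]
enqueue(32) -> [46, 7, 10, 3, 15, 34, 37, 32]

Final queue: [46, 7, 10, 3, 15, 34, 37, 32]


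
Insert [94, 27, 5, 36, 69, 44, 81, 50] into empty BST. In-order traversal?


Insert 94: root
Insert 27: L from 94
Insert 5: L from 94 -> L from 27
Insert 36: L from 94 -> R from 27
Insert 69: L from 94 -> R from 27 -> R from 36
Insert 44: L from 94 -> R from 27 -> R from 36 -> L from 69
Insert 81: L from 94 -> R from 27 -> R from 36 -> R from 69
Insert 50: L from 94 -> R from 27 -> R from 36 -> L from 69 -> R from 44

In-order: [5, 27, 36, 44, 50, 69, 81, 94]


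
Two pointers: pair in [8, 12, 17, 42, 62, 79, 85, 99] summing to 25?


lo=0(8)+hi=7(99)=107
lo=0(8)+hi=6(85)=93
lo=0(8)+hi=5(79)=87
lo=0(8)+hi=4(62)=70
lo=0(8)+hi=3(42)=50
lo=0(8)+hi=2(17)=25

Yes: 8+17=25


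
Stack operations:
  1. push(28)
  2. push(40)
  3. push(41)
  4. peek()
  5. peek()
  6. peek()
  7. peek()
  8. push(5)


push(28) -> [28]
push(40) -> [28, 40]
push(41) -> [28, 40, 41]
peek()->41
peek()->41
peek()->41
peek()->41
push(5) -> [28, 40, 41, 5]

Final stack: [28, 40, 41, 5]


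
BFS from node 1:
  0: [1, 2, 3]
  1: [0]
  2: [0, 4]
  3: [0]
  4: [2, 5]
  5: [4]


Visit 1, enqueue [0]
Visit 0, enqueue [2, 3]
Visit 2, enqueue [4]
Visit 3, enqueue []
Visit 4, enqueue [5]
Visit 5, enqueue []

BFS order: [1, 0, 2, 3, 4, 5]


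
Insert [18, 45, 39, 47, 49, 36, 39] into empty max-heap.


Insert 18: [18]
Insert 45: [45, 18]
Insert 39: [45, 18, 39]
Insert 47: [47, 45, 39, 18]
Insert 49: [49, 47, 39, 18, 45]
Insert 36: [49, 47, 39, 18, 45, 36]
Insert 39: [49, 47, 39, 18, 45, 36, 39]

Final heap: [49, 47, 39, 18, 45, 36, 39]


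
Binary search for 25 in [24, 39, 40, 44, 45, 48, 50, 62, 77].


Step 1: lo=0, hi=8, mid=4, val=45
Step 2: lo=0, hi=3, mid=1, val=39
Step 3: lo=0, hi=0, mid=0, val=24

Not found


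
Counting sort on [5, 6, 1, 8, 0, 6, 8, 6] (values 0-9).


Input: [5, 6, 1, 8, 0, 6, 8, 6]
Counts: [1, 1, 0, 0, 0, 1, 3, 0, 2, 0]

Sorted: [0, 1, 5, 6, 6, 6, 8, 8]


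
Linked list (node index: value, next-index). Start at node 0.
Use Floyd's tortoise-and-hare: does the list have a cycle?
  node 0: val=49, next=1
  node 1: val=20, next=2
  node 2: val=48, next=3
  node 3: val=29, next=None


Floyd's tortoise (slow, +1) and hare (fast, +2):
  init: slow=0, fast=0
  step 1: slow=1, fast=2
  step 2: fast 2->3->None, no cycle

Cycle: no


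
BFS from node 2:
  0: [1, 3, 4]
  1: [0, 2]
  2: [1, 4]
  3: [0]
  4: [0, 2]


Visit 2, enqueue [1, 4]
Visit 1, enqueue [0]
Visit 4, enqueue []
Visit 0, enqueue [3]
Visit 3, enqueue []

BFS order: [2, 1, 4, 0, 3]


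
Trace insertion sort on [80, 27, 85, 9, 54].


Initial: [80, 27, 85, 9, 54]
Insert 27: [27, 80, 85, 9, 54]
Insert 85: [27, 80, 85, 9, 54]
Insert 9: [9, 27, 80, 85, 54]
Insert 54: [9, 27, 54, 80, 85]

Sorted: [9, 27, 54, 80, 85]


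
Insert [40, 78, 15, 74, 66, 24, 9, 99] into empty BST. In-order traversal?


Insert 40: root
Insert 78: R from 40
Insert 15: L from 40
Insert 74: R from 40 -> L from 78
Insert 66: R from 40 -> L from 78 -> L from 74
Insert 24: L from 40 -> R from 15
Insert 9: L from 40 -> L from 15
Insert 99: R from 40 -> R from 78

In-order: [9, 15, 24, 40, 66, 74, 78, 99]


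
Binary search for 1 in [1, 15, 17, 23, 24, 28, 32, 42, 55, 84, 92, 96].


Step 1: lo=0, hi=11, mid=5, val=28
Step 2: lo=0, hi=4, mid=2, val=17
Step 3: lo=0, hi=1, mid=0, val=1

Found at index 0


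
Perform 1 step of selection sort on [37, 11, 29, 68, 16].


Initial: [37, 11, 29, 68, 16]
Step 1: min=11 at 1
  Swap: [11, 37, 29, 68, 16]

After 1 step: [11, 37, 29, 68, 16]


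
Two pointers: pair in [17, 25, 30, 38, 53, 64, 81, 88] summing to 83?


lo=0(17)+hi=7(88)=105
lo=0(17)+hi=6(81)=98
lo=0(17)+hi=5(64)=81
lo=1(25)+hi=5(64)=89
lo=1(25)+hi=4(53)=78
lo=2(30)+hi=4(53)=83

Yes: 30+53=83


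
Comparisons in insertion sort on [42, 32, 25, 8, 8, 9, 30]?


Algorithm: insertion sort
Input: [42, 32, 25, 8, 8, 9, 30]
Sorted: [8, 8, 9, 25, 30, 32, 42]

17


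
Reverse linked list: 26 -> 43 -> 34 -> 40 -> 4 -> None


Step 1: curr=26, set curr.next=prev(None) | reversed so far: 26
Step 2: curr=43, set curr.next=prev(26) | reversed so far: 43 -> 26
Step 3: curr=34, set curr.next=prev(43) | reversed so far: 34 -> 43 -> 26
Step 4: curr=40, set curr.next=prev(34) | reversed so far: 40 -> 34 -> 43 -> 26
Step 5: curr=4, set curr.next=prev(40) | reversed so far: 4 -> 40 -> 34 -> 43 -> 26

4 -> 40 -> 34 -> 43 -> 26 -> None


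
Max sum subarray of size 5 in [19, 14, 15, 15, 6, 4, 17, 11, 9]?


[0:5]: 69
[1:6]: 54
[2:7]: 57
[3:8]: 53
[4:9]: 47

Max: 69 at [0:5]


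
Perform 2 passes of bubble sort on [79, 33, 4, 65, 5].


Initial: [79, 33, 4, 65, 5]
Pass 1: [33, 4, 65, 5, 79] (4 swaps)
Pass 2: [4, 33, 5, 65, 79] (2 swaps)

After 2 passes: [4, 33, 5, 65, 79]


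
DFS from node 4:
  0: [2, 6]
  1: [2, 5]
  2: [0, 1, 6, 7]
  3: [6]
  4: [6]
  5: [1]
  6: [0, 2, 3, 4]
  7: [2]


Visit 4, push [6]
Visit 6, push [3, 2, 0]
Visit 0, push [2]
Visit 2, push [7, 1]
Visit 1, push [5]
Visit 5, push []
Visit 7, push []
Visit 3, push []

DFS order: [4, 6, 0, 2, 1, 5, 7, 3]


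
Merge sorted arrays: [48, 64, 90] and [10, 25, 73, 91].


Take 10 from B
Take 25 from B
Take 48 from A
Take 64 from A
Take 73 from B
Take 90 from A

Merged: [10, 25, 48, 64, 73, 90, 91]


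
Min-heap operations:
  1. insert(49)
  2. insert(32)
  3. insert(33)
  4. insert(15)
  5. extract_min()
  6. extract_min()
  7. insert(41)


insert(49) -> [49]
insert(32) -> [32, 49]
insert(33) -> [32, 49, 33]
insert(15) -> [15, 32, 33, 49]
extract_min()->15, [32, 49, 33]
extract_min()->32, [33, 49]
insert(41) -> [33, 49, 41]

Final heap: [33, 49, 41]


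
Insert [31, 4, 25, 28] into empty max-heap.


Insert 31: [31]
Insert 4: [31, 4]
Insert 25: [31, 4, 25]
Insert 28: [31, 28, 25, 4]

Final heap: [31, 28, 25, 4]


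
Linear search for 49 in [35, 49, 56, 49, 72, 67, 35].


i=0: 35!=49
i=1: 49==49 found!

Found at 1, 2 comps


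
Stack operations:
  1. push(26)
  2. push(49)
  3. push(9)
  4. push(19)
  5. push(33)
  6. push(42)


push(26) -> [26]
push(49) -> [26, 49]
push(9) -> [26, 49, 9]
push(19) -> [26, 49, 9, 19]
push(33) -> [26, 49, 9, 19, 33]
push(42) -> [26, 49, 9, 19, 33, 42]

Final stack: [26, 49, 9, 19, 33, 42]


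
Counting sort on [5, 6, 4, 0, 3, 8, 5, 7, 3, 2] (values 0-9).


Input: [5, 6, 4, 0, 3, 8, 5, 7, 3, 2]
Counts: [1, 0, 1, 2, 1, 2, 1, 1, 1, 0]

Sorted: [0, 2, 3, 3, 4, 5, 5, 6, 7, 8]


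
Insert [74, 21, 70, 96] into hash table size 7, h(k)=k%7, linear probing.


Insert 74: h=4 -> slot 4
Insert 21: h=0 -> slot 0
Insert 70: h=0, 1 probes -> slot 1
Insert 96: h=5 -> slot 5

Table: [21, 70, None, None, 74, 96, None]


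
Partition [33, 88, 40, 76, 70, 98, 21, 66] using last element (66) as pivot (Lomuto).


Pivot: 66
  33 <= 66: advance i (no swap)
  40 <= 66: swap -> [33, 40, 88, 76, 70, 98, 21, 66]
  21 <= 66: swap -> [33, 40, 21, 76, 70, 98, 88, 66]
Place pivot at 3: [33, 40, 21, 66, 70, 98, 88, 76]

Partitioned: [33, 40, 21, 66, 70, 98, 88, 76]


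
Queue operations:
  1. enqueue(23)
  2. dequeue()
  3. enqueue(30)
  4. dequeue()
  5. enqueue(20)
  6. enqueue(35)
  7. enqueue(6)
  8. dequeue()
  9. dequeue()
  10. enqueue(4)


enqueue(23) -> [23]
dequeue()->23, []
enqueue(30) -> [30]
dequeue()->30, []
enqueue(20) -> [20]
enqueue(35) -> [20, 35]
enqueue(6) -> [20, 35, 6]
dequeue()->20, [35, 6]
dequeue()->35, [6]
enqueue(4) -> [6, 4]

Final queue: [6, 4]


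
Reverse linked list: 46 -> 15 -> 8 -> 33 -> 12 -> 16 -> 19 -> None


Step 1: curr=46, set curr.next=prev(None) | reversed so far: 46
Step 2: curr=15, set curr.next=prev(46) | reversed so far: 15 -> 46
Step 3: curr=8, set curr.next=prev(15) | reversed so far: 8 -> 15 -> 46
Step 4: curr=33, set curr.next=prev(8) | reversed so far: 33 -> 8 -> 15 -> 46
Step 5: curr=12, set curr.next=prev(33) | reversed so far: 12 -> 33 -> 8 -> 15 -> 46
Step 6: curr=16, set curr.next=prev(12) | reversed so far: 16 -> 12 -> 33 -> 8 -> 15 -> 46
Step 7: curr=19, set curr.next=prev(16) | reversed so far: 19 -> 16 -> 12 -> 33 -> 8 -> 15 -> 46

19 -> 16 -> 12 -> 33 -> 8 -> 15 -> 46 -> None


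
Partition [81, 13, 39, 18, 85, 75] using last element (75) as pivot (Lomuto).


Pivot: 75
  13 <= 75: swap -> [13, 81, 39, 18, 85, 75]
  39 <= 75: swap -> [13, 39, 81, 18, 85, 75]
  18 <= 75: swap -> [13, 39, 18, 81, 85, 75]
Place pivot at 3: [13, 39, 18, 75, 85, 81]

Partitioned: [13, 39, 18, 75, 85, 81]


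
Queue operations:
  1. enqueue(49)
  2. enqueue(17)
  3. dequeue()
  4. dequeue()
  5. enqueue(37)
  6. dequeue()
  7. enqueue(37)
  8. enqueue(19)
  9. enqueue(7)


enqueue(49) -> [49]
enqueue(17) -> [49, 17]
dequeue()->49, [17]
dequeue()->17, []
enqueue(37) -> [37]
dequeue()->37, []
enqueue(37) -> [37]
enqueue(19) -> [37, 19]
enqueue(7) -> [37, 19, 7]

Final queue: [37, 19, 7]


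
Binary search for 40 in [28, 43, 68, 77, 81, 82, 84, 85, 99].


Step 1: lo=0, hi=8, mid=4, val=81
Step 2: lo=0, hi=3, mid=1, val=43
Step 3: lo=0, hi=0, mid=0, val=28

Not found


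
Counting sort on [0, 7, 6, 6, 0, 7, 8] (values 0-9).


Input: [0, 7, 6, 6, 0, 7, 8]
Counts: [2, 0, 0, 0, 0, 0, 2, 2, 1, 0]

Sorted: [0, 0, 6, 6, 7, 7, 8]


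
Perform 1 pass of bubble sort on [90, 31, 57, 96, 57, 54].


Initial: [90, 31, 57, 96, 57, 54]
Pass 1: [31, 57, 90, 57, 54, 96] (4 swaps)

After 1 pass: [31, 57, 90, 57, 54, 96]


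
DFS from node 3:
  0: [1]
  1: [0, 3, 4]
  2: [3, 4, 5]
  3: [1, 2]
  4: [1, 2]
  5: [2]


Visit 3, push [2, 1]
Visit 1, push [4, 0]
Visit 0, push []
Visit 4, push [2]
Visit 2, push [5]
Visit 5, push []

DFS order: [3, 1, 0, 4, 2, 5]


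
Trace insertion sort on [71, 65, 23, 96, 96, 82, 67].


Initial: [71, 65, 23, 96, 96, 82, 67]
Insert 65: [65, 71, 23, 96, 96, 82, 67]
Insert 23: [23, 65, 71, 96, 96, 82, 67]
Insert 96: [23, 65, 71, 96, 96, 82, 67]
Insert 96: [23, 65, 71, 96, 96, 82, 67]
Insert 82: [23, 65, 71, 82, 96, 96, 67]
Insert 67: [23, 65, 67, 71, 82, 96, 96]

Sorted: [23, 65, 67, 71, 82, 96, 96]


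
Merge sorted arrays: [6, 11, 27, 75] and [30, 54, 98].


Take 6 from A
Take 11 from A
Take 27 from A
Take 30 from B
Take 54 from B
Take 75 from A

Merged: [6, 11, 27, 30, 54, 75, 98]


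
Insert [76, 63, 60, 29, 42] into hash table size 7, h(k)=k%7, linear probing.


Insert 76: h=6 -> slot 6
Insert 63: h=0 -> slot 0
Insert 60: h=4 -> slot 4
Insert 29: h=1 -> slot 1
Insert 42: h=0, 2 probes -> slot 2

Table: [63, 29, 42, None, 60, None, 76]


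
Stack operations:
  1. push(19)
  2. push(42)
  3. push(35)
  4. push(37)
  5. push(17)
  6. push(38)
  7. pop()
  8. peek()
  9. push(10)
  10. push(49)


push(19) -> [19]
push(42) -> [19, 42]
push(35) -> [19, 42, 35]
push(37) -> [19, 42, 35, 37]
push(17) -> [19, 42, 35, 37, 17]
push(38) -> [19, 42, 35, 37, 17, 38]
pop()->38, [19, 42, 35, 37, 17]
peek()->17
push(10) -> [19, 42, 35, 37, 17, 10]
push(49) -> [19, 42, 35, 37, 17, 10, 49]

Final stack: [19, 42, 35, 37, 17, 10, 49]


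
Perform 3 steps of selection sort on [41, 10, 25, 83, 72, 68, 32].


Initial: [41, 10, 25, 83, 72, 68, 32]
Step 1: min=10 at 1
  Swap: [10, 41, 25, 83, 72, 68, 32]
Step 2: min=25 at 2
  Swap: [10, 25, 41, 83, 72, 68, 32]
Step 3: min=32 at 6
  Swap: [10, 25, 32, 83, 72, 68, 41]

After 3 steps: [10, 25, 32, 83, 72, 68, 41]


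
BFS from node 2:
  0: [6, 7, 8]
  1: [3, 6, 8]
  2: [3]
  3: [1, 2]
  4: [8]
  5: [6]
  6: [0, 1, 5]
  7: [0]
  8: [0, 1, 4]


Visit 2, enqueue [3]
Visit 3, enqueue [1]
Visit 1, enqueue [6, 8]
Visit 6, enqueue [0, 5]
Visit 8, enqueue [4]
Visit 0, enqueue [7]
Visit 5, enqueue []
Visit 4, enqueue []
Visit 7, enqueue []

BFS order: [2, 3, 1, 6, 8, 0, 5, 4, 7]


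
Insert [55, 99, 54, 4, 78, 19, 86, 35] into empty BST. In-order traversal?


Insert 55: root
Insert 99: R from 55
Insert 54: L from 55
Insert 4: L from 55 -> L from 54
Insert 78: R from 55 -> L from 99
Insert 19: L from 55 -> L from 54 -> R from 4
Insert 86: R from 55 -> L from 99 -> R from 78
Insert 35: L from 55 -> L from 54 -> R from 4 -> R from 19

In-order: [4, 19, 35, 54, 55, 78, 86, 99]


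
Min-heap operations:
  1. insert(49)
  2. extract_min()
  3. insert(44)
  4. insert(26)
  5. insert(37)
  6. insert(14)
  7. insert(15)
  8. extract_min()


insert(49) -> [49]
extract_min()->49, []
insert(44) -> [44]
insert(26) -> [26, 44]
insert(37) -> [26, 44, 37]
insert(14) -> [14, 26, 37, 44]
insert(15) -> [14, 15, 37, 44, 26]
extract_min()->14, [15, 26, 37, 44]

Final heap: [15, 26, 37, 44]


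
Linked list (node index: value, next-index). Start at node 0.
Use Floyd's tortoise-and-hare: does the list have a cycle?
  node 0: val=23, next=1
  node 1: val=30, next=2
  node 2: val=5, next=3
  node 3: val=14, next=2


Floyd's tortoise (slow, +1) and hare (fast, +2):
  init: slow=0, fast=0
  step 1: slow=1, fast=2
  step 2: slow=2, fast=2
  slow == fast at node 2: cycle detected

Cycle: yes


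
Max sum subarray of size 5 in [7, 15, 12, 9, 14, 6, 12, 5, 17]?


[0:5]: 57
[1:6]: 56
[2:7]: 53
[3:8]: 46
[4:9]: 54

Max: 57 at [0:5]


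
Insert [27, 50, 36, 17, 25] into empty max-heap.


Insert 27: [27]
Insert 50: [50, 27]
Insert 36: [50, 27, 36]
Insert 17: [50, 27, 36, 17]
Insert 25: [50, 27, 36, 17, 25]

Final heap: [50, 27, 36, 17, 25]


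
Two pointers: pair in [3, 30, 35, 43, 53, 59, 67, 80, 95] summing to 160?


lo=0(3)+hi=8(95)=98
lo=1(30)+hi=8(95)=125
lo=2(35)+hi=8(95)=130
lo=3(43)+hi=8(95)=138
lo=4(53)+hi=8(95)=148
lo=5(59)+hi=8(95)=154
lo=6(67)+hi=8(95)=162
lo=6(67)+hi=7(80)=147

No pair found


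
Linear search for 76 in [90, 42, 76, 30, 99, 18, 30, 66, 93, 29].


i=0: 90!=76
i=1: 42!=76
i=2: 76==76 found!

Found at 2, 3 comps


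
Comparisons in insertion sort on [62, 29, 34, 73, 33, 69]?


Algorithm: insertion sort
Input: [62, 29, 34, 73, 33, 69]
Sorted: [29, 33, 34, 62, 69, 73]

10


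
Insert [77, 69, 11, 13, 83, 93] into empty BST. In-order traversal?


Insert 77: root
Insert 69: L from 77
Insert 11: L from 77 -> L from 69
Insert 13: L from 77 -> L from 69 -> R from 11
Insert 83: R from 77
Insert 93: R from 77 -> R from 83

In-order: [11, 13, 69, 77, 83, 93]


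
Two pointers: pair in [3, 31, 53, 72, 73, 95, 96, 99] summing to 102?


lo=0(3)+hi=7(99)=102

Yes: 3+99=102


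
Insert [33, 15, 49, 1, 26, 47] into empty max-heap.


Insert 33: [33]
Insert 15: [33, 15]
Insert 49: [49, 15, 33]
Insert 1: [49, 15, 33, 1]
Insert 26: [49, 26, 33, 1, 15]
Insert 47: [49, 26, 47, 1, 15, 33]

Final heap: [49, 26, 47, 1, 15, 33]


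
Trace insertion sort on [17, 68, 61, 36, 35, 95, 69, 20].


Initial: [17, 68, 61, 36, 35, 95, 69, 20]
Insert 68: [17, 68, 61, 36, 35, 95, 69, 20]
Insert 61: [17, 61, 68, 36, 35, 95, 69, 20]
Insert 36: [17, 36, 61, 68, 35, 95, 69, 20]
Insert 35: [17, 35, 36, 61, 68, 95, 69, 20]
Insert 95: [17, 35, 36, 61, 68, 95, 69, 20]
Insert 69: [17, 35, 36, 61, 68, 69, 95, 20]
Insert 20: [17, 20, 35, 36, 61, 68, 69, 95]

Sorted: [17, 20, 35, 36, 61, 68, 69, 95]


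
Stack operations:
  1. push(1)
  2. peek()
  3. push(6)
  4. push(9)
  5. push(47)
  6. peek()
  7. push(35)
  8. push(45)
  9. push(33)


push(1) -> [1]
peek()->1
push(6) -> [1, 6]
push(9) -> [1, 6, 9]
push(47) -> [1, 6, 9, 47]
peek()->47
push(35) -> [1, 6, 9, 47, 35]
push(45) -> [1, 6, 9, 47, 35, 45]
push(33) -> [1, 6, 9, 47, 35, 45, 33]

Final stack: [1, 6, 9, 47, 35, 45, 33]


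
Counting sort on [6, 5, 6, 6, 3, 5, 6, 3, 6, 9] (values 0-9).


Input: [6, 5, 6, 6, 3, 5, 6, 3, 6, 9]
Counts: [0, 0, 0, 2, 0, 2, 5, 0, 0, 1]

Sorted: [3, 3, 5, 5, 6, 6, 6, 6, 6, 9]


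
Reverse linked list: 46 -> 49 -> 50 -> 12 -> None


Step 1: curr=46, set curr.next=prev(None) | reversed so far: 46
Step 2: curr=49, set curr.next=prev(46) | reversed so far: 49 -> 46
Step 3: curr=50, set curr.next=prev(49) | reversed so far: 50 -> 49 -> 46
Step 4: curr=12, set curr.next=prev(50) | reversed so far: 12 -> 50 -> 49 -> 46

12 -> 50 -> 49 -> 46 -> None


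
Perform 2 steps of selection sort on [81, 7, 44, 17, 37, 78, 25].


Initial: [81, 7, 44, 17, 37, 78, 25]
Step 1: min=7 at 1
  Swap: [7, 81, 44, 17, 37, 78, 25]
Step 2: min=17 at 3
  Swap: [7, 17, 44, 81, 37, 78, 25]

After 2 steps: [7, 17, 44, 81, 37, 78, 25]


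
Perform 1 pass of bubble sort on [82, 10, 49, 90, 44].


Initial: [82, 10, 49, 90, 44]
Pass 1: [10, 49, 82, 44, 90] (3 swaps)

After 1 pass: [10, 49, 82, 44, 90]


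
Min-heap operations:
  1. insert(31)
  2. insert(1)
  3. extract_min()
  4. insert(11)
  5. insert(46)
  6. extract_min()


insert(31) -> [31]
insert(1) -> [1, 31]
extract_min()->1, [31]
insert(11) -> [11, 31]
insert(46) -> [11, 31, 46]
extract_min()->11, [31, 46]

Final heap: [31, 46]


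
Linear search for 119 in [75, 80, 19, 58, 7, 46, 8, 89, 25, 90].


i=0: 75!=119
i=1: 80!=119
i=2: 19!=119
i=3: 58!=119
i=4: 7!=119
i=5: 46!=119
i=6: 8!=119
i=7: 89!=119
i=8: 25!=119
i=9: 90!=119

Not found, 10 comps


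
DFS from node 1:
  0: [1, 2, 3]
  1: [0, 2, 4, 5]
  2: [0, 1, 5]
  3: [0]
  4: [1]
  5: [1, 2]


Visit 1, push [5, 4, 2, 0]
Visit 0, push [3, 2]
Visit 2, push [5]
Visit 5, push []
Visit 3, push []
Visit 4, push []

DFS order: [1, 0, 2, 5, 3, 4]


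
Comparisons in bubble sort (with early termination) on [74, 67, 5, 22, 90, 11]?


Algorithm: bubble sort (with early termination)
Input: [74, 67, 5, 22, 90, 11]
Sorted: [5, 11, 22, 67, 74, 90]

15


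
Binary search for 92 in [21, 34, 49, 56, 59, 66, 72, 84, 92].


Step 1: lo=0, hi=8, mid=4, val=59
Step 2: lo=5, hi=8, mid=6, val=72
Step 3: lo=7, hi=8, mid=7, val=84
Step 4: lo=8, hi=8, mid=8, val=92

Found at index 8


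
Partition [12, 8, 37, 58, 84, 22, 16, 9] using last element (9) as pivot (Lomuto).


Pivot: 9
  8 <= 9: swap -> [8, 12, 37, 58, 84, 22, 16, 9]
Place pivot at 1: [8, 9, 37, 58, 84, 22, 16, 12]

Partitioned: [8, 9, 37, 58, 84, 22, 16, 12]


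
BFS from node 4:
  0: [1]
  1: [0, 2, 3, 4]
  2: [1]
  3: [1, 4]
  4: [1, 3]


Visit 4, enqueue [1, 3]
Visit 1, enqueue [0, 2]
Visit 3, enqueue []
Visit 0, enqueue []
Visit 2, enqueue []

BFS order: [4, 1, 3, 0, 2]


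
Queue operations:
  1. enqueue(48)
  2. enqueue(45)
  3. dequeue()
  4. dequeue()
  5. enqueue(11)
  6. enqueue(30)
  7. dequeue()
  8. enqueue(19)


enqueue(48) -> [48]
enqueue(45) -> [48, 45]
dequeue()->48, [45]
dequeue()->45, []
enqueue(11) -> [11]
enqueue(30) -> [11, 30]
dequeue()->11, [30]
enqueue(19) -> [30, 19]

Final queue: [30, 19]
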